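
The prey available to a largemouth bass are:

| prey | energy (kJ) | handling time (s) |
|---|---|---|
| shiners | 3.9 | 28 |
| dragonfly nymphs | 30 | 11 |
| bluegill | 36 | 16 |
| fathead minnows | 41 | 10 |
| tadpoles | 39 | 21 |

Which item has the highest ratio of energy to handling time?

Profitability E/h (kJ/s): shiners = 3.9/28 = 0.139, dragonfly nymphs = 30/11 = 2.73, bluegill = 36/16 = 2.25, fathead minnows = 41/10 = 4.1, tadpoles = 39/21 = 1.86.
Ranked: fathead minnows > dragonfly nymphs > bluegill > tadpoles > shiners.

fathead minnows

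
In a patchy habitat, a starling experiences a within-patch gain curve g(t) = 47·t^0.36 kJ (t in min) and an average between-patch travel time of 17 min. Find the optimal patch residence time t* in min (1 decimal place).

By the marginal value theorem, leave when the instantaneous gain rate g'(t) equals the habitat-wide average g(t)/(T + t).
g'(t) = 0.36·47·t^-0.64. Setting 0.36·47·t^-0.64 = 47·t^0.36/(17+t) gives 0.36(17+t) = t, so 0.64·t = 0.36×17.
t* = 0.36×17/0.64 = 9.562 min.

9.6 min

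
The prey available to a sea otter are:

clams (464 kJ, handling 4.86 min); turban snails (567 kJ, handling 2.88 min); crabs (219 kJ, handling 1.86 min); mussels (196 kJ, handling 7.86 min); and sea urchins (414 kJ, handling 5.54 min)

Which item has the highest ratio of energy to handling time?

turban snails

In descending order of E/h:
turban snails: 567/2.88 = 197 kJ/min
crabs: 219/1.86 = 118 kJ/min
clams: 464/4.86 = 95.5 kJ/min
sea urchins: 414/5.54 = 74.7 kJ/min
mussels: 196/7.86 = 24.9 kJ/min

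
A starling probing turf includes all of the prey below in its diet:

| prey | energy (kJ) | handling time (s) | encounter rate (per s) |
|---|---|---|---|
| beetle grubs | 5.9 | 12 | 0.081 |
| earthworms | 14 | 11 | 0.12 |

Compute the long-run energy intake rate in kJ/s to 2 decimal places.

0.66 kJ/s

R = (0.081×5.9 + 0.12×14) / (1 + 0.081×12 + 0.12×11) = 2.158/3.292 = 0.6555 kJ/s.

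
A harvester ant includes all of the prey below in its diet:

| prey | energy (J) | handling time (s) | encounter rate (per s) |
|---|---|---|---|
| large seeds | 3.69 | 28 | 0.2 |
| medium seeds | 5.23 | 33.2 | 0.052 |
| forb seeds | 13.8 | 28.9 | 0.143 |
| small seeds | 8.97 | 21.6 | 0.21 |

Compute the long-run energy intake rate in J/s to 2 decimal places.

Energy encountered per unit search time: 0.2×3.69 + 0.052×5.23 + 0.143×13.8 + 0.21×8.97 = 4.867 J/s.
Handling time per unit search time: 0.2×28 + 0.052×33.2 + 0.143×28.9 + 0.21×21.6 = 16.
Rate = 4.867/(1 + 16) = 0.2864 J/s.

0.29 J/s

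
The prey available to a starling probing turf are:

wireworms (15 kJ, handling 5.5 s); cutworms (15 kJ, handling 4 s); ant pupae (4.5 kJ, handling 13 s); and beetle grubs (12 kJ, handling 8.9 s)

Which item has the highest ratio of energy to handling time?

In descending order of E/h:
cutworms: 15/4 = 3.75 kJ/s
wireworms: 15/5.5 = 2.73 kJ/s
beetle grubs: 12/8.9 = 1.35 kJ/s
ant pupae: 4.5/13 = 0.346 kJ/s

cutworms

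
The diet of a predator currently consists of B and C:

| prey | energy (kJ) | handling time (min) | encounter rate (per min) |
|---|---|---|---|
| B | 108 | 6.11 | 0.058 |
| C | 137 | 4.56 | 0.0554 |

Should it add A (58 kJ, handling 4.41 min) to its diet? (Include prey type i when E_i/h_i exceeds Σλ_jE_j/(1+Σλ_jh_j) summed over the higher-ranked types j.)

Yes

On B and C alone, R = ΣλE/(1+Σλh) = 13.85/1.607 = 8.621 kJ/min.
A: E/h = 58/4.41 = 13.15 kJ/min.
Since 13.15 > R, including A increases the long-run rate.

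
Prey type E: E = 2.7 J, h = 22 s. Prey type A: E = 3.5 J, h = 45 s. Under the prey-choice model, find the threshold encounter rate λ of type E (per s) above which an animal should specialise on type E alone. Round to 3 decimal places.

At the threshold, the rate on type E alone equals the profitability of type A: λ·2.7/(1 + λ·22) = 3.5/45 = 0.07778.
Rearranging, λ(2.7 − 0.07778×22) = 0.07778, so λ = 0.07778/0.9889 = 0.07865 per s.

0.079 per s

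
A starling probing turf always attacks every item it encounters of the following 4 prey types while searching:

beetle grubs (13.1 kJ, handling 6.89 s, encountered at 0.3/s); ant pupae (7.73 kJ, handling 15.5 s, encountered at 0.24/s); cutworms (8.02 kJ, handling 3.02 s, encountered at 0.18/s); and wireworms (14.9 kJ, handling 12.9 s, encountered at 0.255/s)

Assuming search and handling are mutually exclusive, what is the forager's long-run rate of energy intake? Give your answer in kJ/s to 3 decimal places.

1.038 kJ/s

R = Σλ_iE_i / (1 + Σλ_ih_i)
Numerator: 0.3×13.1 + 0.24×7.73 + 0.18×8.02 + 0.255×14.9 = 11.03
Denominator: 1 + 0.3×6.89 + 0.24×15.5 + 0.18×3.02 + 0.255×12.9 = 10.62
R = 11.03/10.62 = 1.038 kJ/s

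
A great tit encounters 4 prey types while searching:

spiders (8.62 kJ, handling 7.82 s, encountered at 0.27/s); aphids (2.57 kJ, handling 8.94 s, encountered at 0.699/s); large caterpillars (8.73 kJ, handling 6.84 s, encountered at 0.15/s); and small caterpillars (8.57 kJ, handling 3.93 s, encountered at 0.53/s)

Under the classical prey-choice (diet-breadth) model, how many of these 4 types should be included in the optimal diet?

Profitabilities (E/h, kJ/s): small caterpillars 2.18, large caterpillars 1.28, spiders 1.1, aphids 0.287. Add prey in this order while the next type's profitability exceeds the intake rate on those already taken.
Rate on top 1: 1.473. large caterpillars: 1.28 < 1.473 → exclude; stop.
Optimal diet: small caterpillars — 1 of 4 types.

1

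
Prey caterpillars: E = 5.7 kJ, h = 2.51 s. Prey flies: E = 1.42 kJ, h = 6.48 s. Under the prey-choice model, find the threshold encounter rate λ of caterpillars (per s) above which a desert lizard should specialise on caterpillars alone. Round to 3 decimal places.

At the threshold, the rate on caterpillars alone equals the profitability of flies: λ·5.7/(1 + λ·2.51) = 1.42/6.48 = 0.2191.
Rearranging, λ(5.7 − 0.2191×2.51) = 0.2191, so λ = 0.2191/5.15 = 0.04255 per s.

0.043 per s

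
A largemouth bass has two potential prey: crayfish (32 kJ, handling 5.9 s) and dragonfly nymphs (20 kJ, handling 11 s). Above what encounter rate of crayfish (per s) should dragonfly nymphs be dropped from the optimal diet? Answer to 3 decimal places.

0.085 per s

Drop dragonfly nymphs once their profitability E₂/h₂ falls below the rate achievable on crayfish alone: E₂/h₂ = λE₁/(1 + λh₁).
Solve for λ: λE₁h₂ = E₂(1 + λh₁) → λ(E₁h₂ − E₂h₁) = E₂ → λ = E₂/(E₁h₂ − E₂h₁).
λ = 20/(32×11 − 20×5.9) = 20/234 = 0.08547 per s.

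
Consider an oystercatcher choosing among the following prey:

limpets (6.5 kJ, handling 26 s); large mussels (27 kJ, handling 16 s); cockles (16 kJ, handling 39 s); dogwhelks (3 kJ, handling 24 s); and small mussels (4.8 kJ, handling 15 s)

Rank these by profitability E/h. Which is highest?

large mussels

Profitability E/h (kJ/s): limpets = 6.5/26 = 0.25, large mussels = 27/16 = 1.69, cockles = 16/39 = 0.41, dogwhelks = 3/24 = 0.125, small mussels = 4.8/15 = 0.32.
Ranked: large mussels > cockles > small mussels > limpets > dogwhelks.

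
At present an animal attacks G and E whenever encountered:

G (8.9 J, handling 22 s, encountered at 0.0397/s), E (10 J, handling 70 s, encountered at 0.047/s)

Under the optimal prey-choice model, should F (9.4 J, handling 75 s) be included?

Intake rate on the current diet: R = (0.0397×8.9 + 0.047×10) / (1 + 0.0397×22 + 0.047×70) = 0.8233/5.163 = 0.1595 J/s.
F: E/h = 9.4/75 = 0.1253 J/s.
Since 0.1253 < R, time spent handling F is better spent searching.

No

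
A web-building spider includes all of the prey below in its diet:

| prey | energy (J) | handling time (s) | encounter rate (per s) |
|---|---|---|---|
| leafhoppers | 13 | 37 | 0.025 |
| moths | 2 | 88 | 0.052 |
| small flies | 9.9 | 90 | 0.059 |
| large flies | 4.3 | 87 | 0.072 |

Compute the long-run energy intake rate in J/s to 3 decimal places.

Energy encountered per unit search time: 0.025×13 + 0.052×2 + 0.059×9.9 + 0.072×4.3 = 1.323 J/s.
Handling time per unit search time: 0.025×37 + 0.052×88 + 0.059×90 + 0.072×87 = 17.07.
Rate = 1.323/(1 + 17.07) = 0.07318 J/s.

0.073 J/s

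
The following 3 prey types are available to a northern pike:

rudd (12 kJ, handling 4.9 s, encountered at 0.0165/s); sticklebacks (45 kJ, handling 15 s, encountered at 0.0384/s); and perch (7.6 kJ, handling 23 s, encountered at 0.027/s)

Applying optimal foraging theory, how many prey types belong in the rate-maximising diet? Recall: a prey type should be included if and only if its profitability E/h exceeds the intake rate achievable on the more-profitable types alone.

Profitabilities (E/h, kJ/s): sticklebacks 3, rudd 2.45, perch 0.33. Add prey in this order while the next type's profitability exceeds the intake rate on those already taken.
Rate on top 1: 1.096. rudd: 2.45 > 1.096 → include.
Rate on top 2: 1.162. perch: 0.33 < 1.162 → exclude; stop.
Optimal diet: sticklebacks, rudd — 2 of 3 types.

2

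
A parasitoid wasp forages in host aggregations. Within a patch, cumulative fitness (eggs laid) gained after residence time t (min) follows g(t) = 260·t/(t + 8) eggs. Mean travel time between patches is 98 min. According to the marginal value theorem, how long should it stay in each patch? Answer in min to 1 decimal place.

28.0 min

By the marginal value theorem, leave when the instantaneous gain rate g'(t) equals the habitat-wide average g(t)/(T + t).
g'(t) = 260·8/(t + 8)². Setting 260·8/(t+8)² = 260t/[(t+8)(98+t)] gives 8(98+t) = t(t+8), so t² = 8×98 = 784.
t* = √784 = 28 min.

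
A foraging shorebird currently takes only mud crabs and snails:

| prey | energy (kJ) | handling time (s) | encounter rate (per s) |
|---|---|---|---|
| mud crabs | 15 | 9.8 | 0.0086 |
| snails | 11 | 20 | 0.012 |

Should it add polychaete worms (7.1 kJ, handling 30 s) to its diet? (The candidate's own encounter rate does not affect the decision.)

Yes

On mud crabs and snails alone, R = ΣλE/(1+Σλh) = 0.261/1.324 = 0.1971 kJ/s.
Profitability of polychaete worms: 7.1/30 = 0.2367 kJ/s.
0.2367 > 0.1971, so adding polychaete worms raises the average — include it.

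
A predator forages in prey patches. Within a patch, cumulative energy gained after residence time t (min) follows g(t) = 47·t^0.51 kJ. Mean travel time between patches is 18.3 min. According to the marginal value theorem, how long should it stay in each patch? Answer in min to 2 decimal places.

19.05 min

Maximise g(t)/(T+t): set derivative to zero → g'(t)(T+t) = g(t).
g'(t) = 0.51·47·t^-0.49. Setting 0.51·47·t^-0.49 = 47·t^0.51/(18.3+t) gives 0.51(18.3+t) = t, so 0.49·t = 0.51×18.3.
t* = 0.51×18.3/0.49 = 19.05 min.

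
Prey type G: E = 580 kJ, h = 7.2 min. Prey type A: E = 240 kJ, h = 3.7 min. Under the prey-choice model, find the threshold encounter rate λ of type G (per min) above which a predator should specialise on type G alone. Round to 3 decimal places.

Drop type A once their profitability E₂/h₂ falls below the rate achievable on type G alone: E₂/h₂ = λE₁/(1 + λh₁).
Solve for λ: λE₁h₂ = E₂(1 + λh₁) → λ(E₁h₂ − E₂h₁) = E₂ → λ = E₂/(E₁h₂ − E₂h₁).
λ = 240/(580×3.7 − 240×7.2) = 240/418 = 0.5742 per min.

0.574 per min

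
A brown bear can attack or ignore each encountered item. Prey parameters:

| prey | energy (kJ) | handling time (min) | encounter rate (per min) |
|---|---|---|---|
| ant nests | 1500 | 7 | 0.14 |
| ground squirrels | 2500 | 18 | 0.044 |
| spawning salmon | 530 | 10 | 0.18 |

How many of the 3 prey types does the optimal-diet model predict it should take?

Profitabilities (E/h, kJ/min): ant nests 214, ground squirrels 139, spawning salmon 53. Add prey in this order while the next type's profitability exceeds the intake rate on those already taken.
Rate on top 1: 106.1. ground squirrels: 139 > 106.1 → include.
Rate on top 2: 115.4. spawning salmon: 53 < 115.4 → exclude; stop.
Optimal diet: ant nests, ground squirrels — 2 of 3 types.

2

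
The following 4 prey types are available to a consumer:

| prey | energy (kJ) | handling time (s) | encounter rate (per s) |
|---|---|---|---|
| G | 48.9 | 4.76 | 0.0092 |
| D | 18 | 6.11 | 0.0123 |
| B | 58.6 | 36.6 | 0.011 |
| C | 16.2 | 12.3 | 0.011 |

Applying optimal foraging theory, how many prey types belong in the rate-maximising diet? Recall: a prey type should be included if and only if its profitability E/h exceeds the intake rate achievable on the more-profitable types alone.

Profitabilities (E/h, kJ/s): G 10.3, D 2.95, B 1.6, C 1.32. Add prey in this order while the next type's profitability exceeds the intake rate on those already taken.
Rate on top 1: 0.431. D: 2.95 > 0.431 → include.
Rate on top 2: 0.5999. B: 1.6 > 0.5999 → include.
Rate on top 3: 0.8648. C: 1.32 > 0.8648 → include.
Optimal diet: G, D, B, C — 4 of 4 types.

4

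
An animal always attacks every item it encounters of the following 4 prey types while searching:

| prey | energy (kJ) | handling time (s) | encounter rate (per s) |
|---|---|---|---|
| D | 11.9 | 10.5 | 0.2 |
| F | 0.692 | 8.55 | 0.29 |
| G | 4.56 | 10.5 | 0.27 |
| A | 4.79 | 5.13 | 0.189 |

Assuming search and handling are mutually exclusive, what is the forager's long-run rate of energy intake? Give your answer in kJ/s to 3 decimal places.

R = (0.2×11.9 + 0.29×0.692 + 0.27×4.56 + 0.189×4.79) / (1 + 0.2×10.5 + 0.29×8.55 + 0.27×10.5 + 0.189×5.13) = 4.717/9.384 = 0.5027 kJ/s.

0.503 kJ/s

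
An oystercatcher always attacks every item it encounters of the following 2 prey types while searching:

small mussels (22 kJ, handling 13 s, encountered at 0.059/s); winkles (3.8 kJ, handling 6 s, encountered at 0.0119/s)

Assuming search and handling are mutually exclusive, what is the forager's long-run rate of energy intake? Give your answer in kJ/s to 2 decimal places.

0.73 kJ/s

R = (0.059×22 + 0.0119×3.8) / (1 + 0.059×13 + 0.0119×6) = 1.343/1.838 = 0.7306 kJ/s.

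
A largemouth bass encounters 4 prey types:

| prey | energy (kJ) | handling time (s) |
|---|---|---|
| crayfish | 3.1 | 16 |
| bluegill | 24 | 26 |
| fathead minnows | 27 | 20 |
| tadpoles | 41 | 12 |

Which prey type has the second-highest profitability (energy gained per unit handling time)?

fathead minnows

In descending order of E/h:
tadpoles: 41/12 = 3.42 kJ/s
fathead minnows: 27/20 = 1.35 kJ/s
bluegill: 24/26 = 0.923 kJ/s
crayfish: 3.1/16 = 0.194 kJ/s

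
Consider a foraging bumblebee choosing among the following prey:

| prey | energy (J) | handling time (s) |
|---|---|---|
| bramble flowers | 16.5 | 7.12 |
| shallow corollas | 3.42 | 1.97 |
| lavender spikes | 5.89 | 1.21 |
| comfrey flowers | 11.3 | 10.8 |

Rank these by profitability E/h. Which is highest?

lavender spikes

In descending order of E/h:
lavender spikes: 5.89/1.21 = 4.87 J/s
bramble flowers: 16.5/7.12 = 2.32 J/s
shallow corollas: 3.42/1.97 = 1.74 J/s
comfrey flowers: 11.3/10.8 = 1.05 J/s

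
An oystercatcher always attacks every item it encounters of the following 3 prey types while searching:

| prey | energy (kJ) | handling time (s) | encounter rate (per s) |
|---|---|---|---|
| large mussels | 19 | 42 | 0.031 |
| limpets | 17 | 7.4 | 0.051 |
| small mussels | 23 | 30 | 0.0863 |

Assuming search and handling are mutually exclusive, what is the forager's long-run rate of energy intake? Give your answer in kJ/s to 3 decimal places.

R = (0.031×19 + 0.051×17 + 0.0863×23) / (1 + 0.031×42 + 0.051×7.4 + 0.0863×30) = 3.441/5.268 = 0.6531 kJ/s.

0.653 kJ/s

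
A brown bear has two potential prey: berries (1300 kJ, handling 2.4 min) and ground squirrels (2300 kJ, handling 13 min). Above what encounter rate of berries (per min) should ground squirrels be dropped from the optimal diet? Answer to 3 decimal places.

0.202 per min

At the threshold, the rate on berries alone equals the profitability of ground squirrels: λ·1300/(1 + λ·2.4) = 2300/13 = 176.9.
Rearranging, λ(1300 − 176.9×2.4) = 176.9, so λ = 176.9/875.4 = 0.2021 per min.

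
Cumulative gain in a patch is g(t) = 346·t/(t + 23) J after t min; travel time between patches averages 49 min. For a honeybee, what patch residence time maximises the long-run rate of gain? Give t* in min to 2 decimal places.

By the marginal value theorem, leave when the instantaneous gain rate g'(t) equals the habitat-wide average g(t)/(T + t).
g'(t) = 346·23/(t + 23)². Setting 346·23/(t+23)² = 346t/[(t+23)(49+t)] gives 23(49+t) = t(t+23), so t² = 23×49 = 1127.
t* = √1127 = 33.57 min.

33.57 min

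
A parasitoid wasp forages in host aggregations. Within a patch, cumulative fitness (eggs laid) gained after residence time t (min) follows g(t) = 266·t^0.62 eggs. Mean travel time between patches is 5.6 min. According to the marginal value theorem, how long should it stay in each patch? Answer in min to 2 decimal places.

Maximise g(t)/(T+t): set derivative to zero → g'(t)(T+t) = g(t).
g'(t) = 0.62·266·t^-0.38. Setting 0.62·266·t^-0.38 = 266·t^0.62/(5.6+t) gives 0.62(5.6+t) = t, so 0.38·t = 0.62×5.6.
t* = 0.62×5.6/0.38 = 9.137 min.

9.14 min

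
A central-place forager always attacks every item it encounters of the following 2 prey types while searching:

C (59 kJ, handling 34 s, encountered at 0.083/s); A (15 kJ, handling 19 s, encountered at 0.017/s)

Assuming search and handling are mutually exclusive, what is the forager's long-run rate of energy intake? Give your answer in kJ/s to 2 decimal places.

1.24 kJ/s

R = (0.083×59 + 0.017×15) / (1 + 0.083×34 + 0.017×19) = 5.152/4.145 = 1.243 kJ/s.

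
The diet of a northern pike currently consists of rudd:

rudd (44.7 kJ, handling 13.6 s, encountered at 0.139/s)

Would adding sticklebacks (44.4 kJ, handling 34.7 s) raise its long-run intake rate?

On rudd alone, R = ΣλE/(1+Σλh) = 6.213/2.89 = 2.15 kJ/s.
sticklebacks: E/h = 44.4/34.7 = 1.28 kJ/s.
Since 1.28 < R, time spent handling sticklebacks is better spent searching.

No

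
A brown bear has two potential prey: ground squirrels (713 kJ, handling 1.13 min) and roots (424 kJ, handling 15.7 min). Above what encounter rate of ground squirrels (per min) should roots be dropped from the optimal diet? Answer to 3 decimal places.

0.040 per min

Drop roots once their profitability E₂/h₂ falls below the rate achievable on ground squirrels alone: E₂/h₂ = λE₁/(1 + λh₁).
Solve for λ: λE₁h₂ = E₂(1 + λh₁) → λ(E₁h₂ − E₂h₁) = E₂ → λ = E₂/(E₁h₂ − E₂h₁).
λ = 424/(713×15.7 − 424×1.13) = 424/1.071e+04 = 0.03957 per min.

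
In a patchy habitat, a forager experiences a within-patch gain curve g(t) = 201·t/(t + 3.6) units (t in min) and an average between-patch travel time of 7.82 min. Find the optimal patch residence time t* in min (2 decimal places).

By the marginal value theorem, leave when the instantaneous gain rate g'(t) equals the habitat-wide average g(t)/(T + t).
g'(t) = 201·3.6/(t + 3.6)². Setting 201·3.6/(t+3.6)² = 201t/[(t+3.6)(7.82+t)] gives 3.6(7.82+t) = t(t+3.6), so t² = 3.6×7.82 = 28.15.
t* = √28.15 = 5.306 min.

5.31 min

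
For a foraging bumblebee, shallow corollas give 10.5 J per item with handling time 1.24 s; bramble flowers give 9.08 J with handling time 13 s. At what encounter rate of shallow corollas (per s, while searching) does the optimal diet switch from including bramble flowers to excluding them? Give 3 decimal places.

0.073 per s

Drop bramble flowers once their profitability E₂/h₂ falls below the rate achievable on shallow corollas alone: E₂/h₂ = λE₁/(1 + λh₁).
Solve for λ: λE₁h₂ = E₂(1 + λh₁) → λ(E₁h₂ − E₂h₁) = E₂ → λ = E₂/(E₁h₂ − E₂h₁).
λ = 9.08/(10.5×13 − 9.08×1.24) = 9.08/125.2 = 0.0725 per s.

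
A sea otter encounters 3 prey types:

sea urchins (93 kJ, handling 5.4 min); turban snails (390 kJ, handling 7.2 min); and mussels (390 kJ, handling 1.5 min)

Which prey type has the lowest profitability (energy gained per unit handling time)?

In descending order of E/h:
mussels: 390/1.5 = 260 kJ/min
turban snails: 390/7.2 = 54.2 kJ/min
sea urchins: 93/5.4 = 17.2 kJ/min

sea urchins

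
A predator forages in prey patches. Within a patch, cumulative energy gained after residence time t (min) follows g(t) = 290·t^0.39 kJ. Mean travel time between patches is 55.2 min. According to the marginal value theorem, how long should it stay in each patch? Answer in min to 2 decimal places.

35.29 min

Maximise g(t)/(T+t): set derivative to zero → g'(t)(T+t) = g(t).
g'(t) = 0.39·290·t^-0.61. Setting 0.39·290·t^-0.61 = 290·t^0.39/(55.2+t) gives 0.39(55.2+t) = t, so 0.61·t = 0.39×55.2.
t* = 0.39×55.2/0.61 = 35.29 min.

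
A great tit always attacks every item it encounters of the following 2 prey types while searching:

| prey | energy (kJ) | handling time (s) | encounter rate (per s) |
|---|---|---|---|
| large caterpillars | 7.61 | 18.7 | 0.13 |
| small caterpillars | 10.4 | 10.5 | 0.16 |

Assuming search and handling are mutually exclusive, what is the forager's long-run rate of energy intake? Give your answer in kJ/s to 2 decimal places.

0.52 kJ/s

Energy encountered per unit search time: 0.13×7.61 + 0.16×10.4 = 2.653 kJ/s.
Handling time per unit search time: 0.13×18.7 + 0.16×10.5 = 4.111.
Rate = 2.653/(1 + 4.111) = 0.5191 kJ/s.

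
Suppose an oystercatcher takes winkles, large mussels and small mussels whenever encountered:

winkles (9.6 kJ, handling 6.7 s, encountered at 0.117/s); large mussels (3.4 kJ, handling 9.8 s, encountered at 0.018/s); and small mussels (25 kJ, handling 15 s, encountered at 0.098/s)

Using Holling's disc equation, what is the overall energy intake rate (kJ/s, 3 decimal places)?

1.059 kJ/s

Energy encountered per unit search time: 0.117×9.6 + 0.018×3.4 + 0.098×25 = 3.634 kJ/s.
Handling time per unit search time: 0.117×6.7 + 0.018×9.8 + 0.098×15 = 2.43.
Rate = 3.634/(1 + 2.43) = 1.059 kJ/s.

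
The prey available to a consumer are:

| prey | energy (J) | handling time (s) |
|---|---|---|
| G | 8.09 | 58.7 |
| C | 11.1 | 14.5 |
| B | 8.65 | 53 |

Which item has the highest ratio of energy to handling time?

In descending order of E/h:
C: 11.1/14.5 = 0.766 J/s
B: 8.65/53 = 0.163 J/s
G: 8.09/58.7 = 0.138 J/s

C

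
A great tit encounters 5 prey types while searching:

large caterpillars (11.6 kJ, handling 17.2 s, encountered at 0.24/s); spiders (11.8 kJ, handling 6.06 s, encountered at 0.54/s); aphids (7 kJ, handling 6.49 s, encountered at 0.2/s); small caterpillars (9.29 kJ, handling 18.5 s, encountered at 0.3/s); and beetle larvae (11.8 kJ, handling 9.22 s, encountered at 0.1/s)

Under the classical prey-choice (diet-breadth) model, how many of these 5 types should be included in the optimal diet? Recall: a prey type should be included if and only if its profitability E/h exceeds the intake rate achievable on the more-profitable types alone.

Rank by E/h (kJ/s): spiders 1.95, beetle larvae 1.28, aphids 1.08, large caterpillars 0.674, small caterpillars 0.502. Include each in turn until the next type's E/h falls below the running intake rate.
Rate on top 1: 1.491. beetle larvae: 1.28 < 1.491 → exclude; stop.
Optimal diet: spiders — 1 of 5 types.

1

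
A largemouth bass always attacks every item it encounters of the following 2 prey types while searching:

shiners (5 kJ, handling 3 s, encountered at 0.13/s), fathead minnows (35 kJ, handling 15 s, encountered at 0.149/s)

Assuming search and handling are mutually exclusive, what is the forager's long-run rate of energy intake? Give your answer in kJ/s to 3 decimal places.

1.618 kJ/s

R = Σλ_iE_i / (1 + Σλ_ih_i)
Numerator: 0.13×5 + 0.149×35 = 5.865
Denominator: 1 + 0.13×3 + 0.149×15 = 3.625
R = 5.865/3.625 = 1.618 kJ/s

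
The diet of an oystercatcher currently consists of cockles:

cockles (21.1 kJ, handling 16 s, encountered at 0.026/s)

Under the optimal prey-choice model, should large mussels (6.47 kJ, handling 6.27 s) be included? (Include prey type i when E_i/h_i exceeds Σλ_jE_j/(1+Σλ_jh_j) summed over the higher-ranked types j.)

Intake rate on the current diet: R = (0.026×21.1) / (1 + 0.026×16) = 0.5486/1.416 = 0.3874 kJ/s.
Profitability of large mussels: 6.47/6.27 = 1.032 kJ/s.
Since 1.032 > R, including large mussels increases the long-run rate.

Yes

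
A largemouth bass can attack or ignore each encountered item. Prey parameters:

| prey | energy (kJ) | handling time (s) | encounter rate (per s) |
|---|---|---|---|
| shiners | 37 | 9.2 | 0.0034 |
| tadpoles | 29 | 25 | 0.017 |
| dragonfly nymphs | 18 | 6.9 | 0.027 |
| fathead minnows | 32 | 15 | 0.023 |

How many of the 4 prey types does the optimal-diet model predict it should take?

4

Profitabilities (E/h, kJ/s): shiners 4.02, dragonfly nymphs 2.61, fathead minnows 2.13, tadpoles 1.16. Add prey in this order while the next type's profitability exceeds the intake rate on those already taken.
Rate on top 1: 0.122. dragonfly nymphs: 2.61 > 0.122 → include.
Rate on top 2: 0.5025. fathead minnows: 2.13 > 0.5025 → include.
Rate on top 3: 0.8625. tadpoles: 1.16 > 0.8625 → include.
Optimal diet: shiners, dragonfly nymphs, fathead minnows, tadpoles — 4 of 4 types.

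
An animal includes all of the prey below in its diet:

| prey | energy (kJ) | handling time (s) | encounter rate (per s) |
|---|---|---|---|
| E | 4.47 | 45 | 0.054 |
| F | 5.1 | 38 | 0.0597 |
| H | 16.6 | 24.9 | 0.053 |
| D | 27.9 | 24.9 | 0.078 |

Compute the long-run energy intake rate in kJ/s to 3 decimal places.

Energy encountered per unit search time: 0.054×4.47 + 0.0597×5.1 + 0.053×16.6 + 0.078×27.9 = 3.602 kJ/s.
Handling time per unit search time: 0.054×45 + 0.0597×38 + 0.053×24.9 + 0.078×24.9 = 7.96.
Rate = 3.602/(1 + 7.96) = 0.402 kJ/s.

0.402 kJ/s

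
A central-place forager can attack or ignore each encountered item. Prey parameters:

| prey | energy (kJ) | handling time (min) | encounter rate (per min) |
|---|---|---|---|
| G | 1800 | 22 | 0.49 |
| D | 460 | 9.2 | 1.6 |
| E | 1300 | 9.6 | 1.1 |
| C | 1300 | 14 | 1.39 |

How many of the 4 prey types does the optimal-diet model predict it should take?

1

Rank by E/h (kJ/min): E 135, C 92.9, G 81.8, D 50. Include each in turn until the next type's E/h falls below the running intake rate.
Rate on top 1: 123.7. C: 92.9 < 123.7 → exclude; stop.
Optimal diet: E — 1 of 4 types.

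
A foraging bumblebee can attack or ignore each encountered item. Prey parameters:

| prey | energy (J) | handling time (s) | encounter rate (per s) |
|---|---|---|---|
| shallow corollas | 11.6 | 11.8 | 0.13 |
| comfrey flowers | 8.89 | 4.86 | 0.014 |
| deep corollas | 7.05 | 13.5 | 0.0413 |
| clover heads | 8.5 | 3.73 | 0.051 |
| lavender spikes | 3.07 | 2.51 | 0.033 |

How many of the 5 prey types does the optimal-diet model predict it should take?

4

E/h in descending order: clover heads 2.28, comfrey flowers 1.83, lavender spikes 1.22, shallow corollas 0.983, deep corollas 0.522 J/s. The optimal diet is the largest prefix of this list for which every included type satisfies E_i/h_i > R on the types above it.
Rate on top 1: 0.3642. comfrey flowers: 1.83 > 0.3642 → include.
Rate on top 2: 0.4434. lavender spikes: 1.22 > 0.4434 → include.
Rate on top 3: 0.4916. shallow corollas: 0.983 > 0.4916 → include.
Rate on top 4: 0.7538. deep corollas: 0.522 < 0.7538 → exclude; stop.
Optimal diet: clover heads, comfrey flowers, lavender spikes, shallow corollas — 4 of 5 types.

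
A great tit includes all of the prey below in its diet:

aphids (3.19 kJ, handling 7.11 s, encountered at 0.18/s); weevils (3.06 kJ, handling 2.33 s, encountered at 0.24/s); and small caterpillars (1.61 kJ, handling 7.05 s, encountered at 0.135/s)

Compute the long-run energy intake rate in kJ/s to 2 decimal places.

R = (0.18×3.19 + 0.24×3.06 + 0.135×1.61) / (1 + 0.18×7.11 + 0.24×2.33 + 0.135×7.05) = 1.526/3.791 = 0.4025 kJ/s.

0.40 kJ/s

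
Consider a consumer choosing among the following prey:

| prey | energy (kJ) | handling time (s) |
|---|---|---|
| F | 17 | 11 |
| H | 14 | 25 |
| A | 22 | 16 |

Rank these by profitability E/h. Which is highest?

F

In descending order of E/h:
F: 17/11 = 1.55 kJ/s
A: 22/16 = 1.38 kJ/s
H: 14/25 = 0.56 kJ/s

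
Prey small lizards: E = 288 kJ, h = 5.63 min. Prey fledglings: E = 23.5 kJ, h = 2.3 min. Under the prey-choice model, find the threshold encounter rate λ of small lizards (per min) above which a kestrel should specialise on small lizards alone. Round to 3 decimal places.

The zero-one rule: include fledglings iff E₂/h₂ > λE₁/(1+λh₁). Equality gives the switch point.
λE₁h₂ = E₂ + λE₂h₁ ⇒ λ = E₂/(E₁h₂ − E₂h₁) = 23.5/(662.4 − 132.3) = 0.04433 per min.

0.044 per min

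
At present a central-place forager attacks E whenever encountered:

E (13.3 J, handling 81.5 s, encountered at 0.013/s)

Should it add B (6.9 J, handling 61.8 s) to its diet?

Yes

Intake rate on the current diet: R = (0.013×13.3) / (1 + 0.013×81.5) = 0.1729/2.059 = 0.08395 J/s.
Profitability of B: 6.9/61.8 = 0.1117 J/s.
0.1117 > 0.08395, so adding B raises the average — include it.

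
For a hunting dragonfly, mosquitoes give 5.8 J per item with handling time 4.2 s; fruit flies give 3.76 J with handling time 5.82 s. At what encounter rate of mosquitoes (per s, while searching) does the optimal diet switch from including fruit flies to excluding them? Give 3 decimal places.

The zero-one rule: include fruit flies iff E₂/h₂ > λE₁/(1+λh₁). Equality gives the switch point.
λE₁h₂ = E₂ + λE₂h₁ ⇒ λ = E₂/(E₁h₂ − E₂h₁) = 3.76/(33.76 − 15.79) = 0.2093 per s.

0.209 per s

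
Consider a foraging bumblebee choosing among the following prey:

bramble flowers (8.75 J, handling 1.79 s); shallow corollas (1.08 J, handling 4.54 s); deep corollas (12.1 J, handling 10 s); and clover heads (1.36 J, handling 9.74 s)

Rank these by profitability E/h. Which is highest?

bramble flowers

Profitability E/h (J/s): bramble flowers = 8.75/1.79 = 4.89, shallow corollas = 1.08/4.54 = 0.238, deep corollas = 12.1/10 = 1.21, clover heads = 1.36/9.74 = 0.14.
Ranked: bramble flowers > deep corollas > shallow corollas > clover heads.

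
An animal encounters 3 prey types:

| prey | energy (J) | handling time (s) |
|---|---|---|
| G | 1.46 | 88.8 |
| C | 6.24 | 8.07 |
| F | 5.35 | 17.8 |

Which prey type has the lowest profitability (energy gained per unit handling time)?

G

In descending order of E/h:
C: 6.24/8.07 = 0.773 J/s
F: 5.35/17.8 = 0.301 J/s
G: 1.46/88.8 = 0.0164 J/s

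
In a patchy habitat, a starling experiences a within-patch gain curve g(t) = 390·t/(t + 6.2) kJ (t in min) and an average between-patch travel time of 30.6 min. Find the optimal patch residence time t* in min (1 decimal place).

13.8 min

Optimal t* satisfies g'(t*) = g(t*)/(T + t*).
g'(t) = 390·6.2/(t + 6.2)². Setting 390·6.2/(t+6.2)² = 390t/[(t+6.2)(30.6+t)] gives 6.2(30.6+t) = t(t+6.2), so t² = 6.2×30.6 = 189.7.
t* = √189.7 = 13.77 min.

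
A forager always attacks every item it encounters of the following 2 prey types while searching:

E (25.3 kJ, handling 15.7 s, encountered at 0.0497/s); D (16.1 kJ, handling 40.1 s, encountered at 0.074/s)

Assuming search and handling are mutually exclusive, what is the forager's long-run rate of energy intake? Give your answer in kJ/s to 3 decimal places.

Energy encountered per unit search time: 0.0497×25.3 + 0.074×16.1 = 2.449 kJ/s.
Handling time per unit search time: 0.0497×15.7 + 0.074×40.1 = 3.748.
Rate = 2.449/(1 + 3.748) = 0.5158 kJ/s.

0.516 kJ/s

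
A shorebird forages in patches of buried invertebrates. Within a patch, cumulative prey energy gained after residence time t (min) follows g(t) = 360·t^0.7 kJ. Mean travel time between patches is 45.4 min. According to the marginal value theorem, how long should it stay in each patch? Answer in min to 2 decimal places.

By the marginal value theorem, leave when the instantaneous gain rate g'(t) equals the habitat-wide average g(t)/(T + t).
g'(t) = 0.7·360·t^-0.3. Setting 0.7·360·t^-0.3 = 360·t^0.7/(45.4+t) gives 0.7(45.4+t) = t, so 0.30·t = 0.7×45.4.
t* = 0.7×45.4/0.30 = 105.9 min.

105.93 min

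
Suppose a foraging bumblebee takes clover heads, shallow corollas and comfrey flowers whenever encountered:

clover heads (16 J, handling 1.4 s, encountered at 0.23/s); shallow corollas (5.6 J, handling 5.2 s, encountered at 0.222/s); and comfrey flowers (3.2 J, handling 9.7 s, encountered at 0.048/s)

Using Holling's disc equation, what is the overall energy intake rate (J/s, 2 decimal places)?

1.73 J/s

R = (0.23×16 + 0.222×5.6 + 0.048×3.2) / (1 + 0.23×1.4 + 0.222×5.2 + 0.048×9.7) = 5.077/2.942 = 1.726 J/s.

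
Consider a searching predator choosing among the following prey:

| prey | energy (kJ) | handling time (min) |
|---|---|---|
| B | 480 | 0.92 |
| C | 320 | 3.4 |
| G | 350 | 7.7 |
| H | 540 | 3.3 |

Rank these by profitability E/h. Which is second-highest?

In descending order of E/h:
B: 480/0.92 = 522 kJ/min
H: 540/3.3 = 164 kJ/min
C: 320/3.4 = 94.1 kJ/min
G: 350/7.7 = 45.5 kJ/min

H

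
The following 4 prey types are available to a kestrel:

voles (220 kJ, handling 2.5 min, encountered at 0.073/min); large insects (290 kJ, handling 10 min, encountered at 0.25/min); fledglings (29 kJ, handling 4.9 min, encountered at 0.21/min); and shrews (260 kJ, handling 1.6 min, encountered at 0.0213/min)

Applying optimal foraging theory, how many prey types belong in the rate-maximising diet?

E/h in descending order: shrews 162, voles 88, large insects 29, fledglings 5.92 kJ/min. The optimal diet is the largest prefix of this list for which every included type satisfies E_i/h_i > R on the types above it.
Rate on top 1: 5.355. voles: 88 > 5.355 → include.
Rate on top 2: 17.75. large insects: 29 > 17.75 → include.
Rate on top 3: 25.32. fledglings: 5.92 < 25.32 → exclude; stop.
Optimal diet: shrews, voles, large insects — 3 of 4 types.

3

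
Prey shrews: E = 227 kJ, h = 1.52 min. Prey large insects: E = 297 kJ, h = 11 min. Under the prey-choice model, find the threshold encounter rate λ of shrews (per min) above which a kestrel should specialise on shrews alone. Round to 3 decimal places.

Drop large insects once their profitability E₂/h₂ falls below the rate achievable on shrews alone: E₂/h₂ = λE₁/(1 + λh₁).
Solve for λ: λE₁h₂ = E₂(1 + λh₁) → λ(E₁h₂ − E₂h₁) = E₂ → λ = E₂/(E₁h₂ − E₂h₁).
λ = 297/(227×11 − 297×1.52) = 297/2046 = 0.1452 per min.

0.145 per min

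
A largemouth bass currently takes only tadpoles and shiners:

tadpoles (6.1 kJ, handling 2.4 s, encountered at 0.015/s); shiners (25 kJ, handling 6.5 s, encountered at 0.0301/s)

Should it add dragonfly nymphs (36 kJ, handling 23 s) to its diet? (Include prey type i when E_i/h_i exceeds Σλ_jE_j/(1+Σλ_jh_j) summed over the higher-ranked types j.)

Yes

Current rate: (0.015×6.1 + 0.0301×25)/(1 + 0.015×2.4 + 0.0301×6.5) = 0.6853 kJ/s.
Profitability of dragonfly nymphs: 36/23 = 1.565 kJ/s.
Since 1.565 > R, including dragonfly nymphs increases the long-run rate.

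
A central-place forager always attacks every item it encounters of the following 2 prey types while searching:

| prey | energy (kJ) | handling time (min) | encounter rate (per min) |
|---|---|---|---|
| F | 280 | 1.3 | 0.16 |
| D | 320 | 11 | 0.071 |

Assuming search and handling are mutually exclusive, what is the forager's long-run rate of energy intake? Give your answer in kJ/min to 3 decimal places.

33.947 kJ/min

Energy encountered per unit search time: 0.16×280 + 0.071×320 = 67.52 kJ/min.
Handling time per unit search time: 0.16×1.3 + 0.071×11 = 0.989.
Rate = 67.52/(1 + 0.989) = 33.95 kJ/min.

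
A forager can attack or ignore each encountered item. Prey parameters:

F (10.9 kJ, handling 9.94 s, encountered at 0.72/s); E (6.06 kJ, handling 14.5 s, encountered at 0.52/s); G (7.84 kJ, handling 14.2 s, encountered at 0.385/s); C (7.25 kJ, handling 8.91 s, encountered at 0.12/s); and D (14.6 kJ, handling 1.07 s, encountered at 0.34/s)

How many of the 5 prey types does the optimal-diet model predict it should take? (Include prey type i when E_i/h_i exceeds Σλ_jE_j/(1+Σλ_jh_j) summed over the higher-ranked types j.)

1

Rank by E/h (kJ/s): D 13.6, F 1.1, C 0.814, G 0.552, E 0.418. Include each in turn until the next type's E/h falls below the running intake rate.
Rate on top 1: 3.64. F: 1.1 < 3.64 → exclude; stop.
Optimal diet: D — 1 of 5 types.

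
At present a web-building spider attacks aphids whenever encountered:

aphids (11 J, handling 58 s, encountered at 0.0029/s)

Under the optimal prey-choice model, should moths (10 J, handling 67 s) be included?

Intake rate on the current diet: R = (0.0029×11) / (1 + 0.0029×58) = 0.0319/1.168 = 0.02731 J/s.
moths: E/h = 10/67 = 0.1493 J/s.
0.1493 > 0.02731, so adding moths raises the average — include it.

Yes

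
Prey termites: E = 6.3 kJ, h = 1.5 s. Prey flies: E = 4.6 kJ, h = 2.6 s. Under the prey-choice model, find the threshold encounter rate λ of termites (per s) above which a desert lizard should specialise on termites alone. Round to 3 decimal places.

0.485 per s

At the threshold, the rate on termites alone equals the profitability of flies: λ·6.3/(1 + λ·1.5) = 4.6/2.6 = 1.769.
Rearranging, λ(6.3 − 1.769×1.5) = 1.769, so λ = 1.769/3.646 = 0.4852 per s.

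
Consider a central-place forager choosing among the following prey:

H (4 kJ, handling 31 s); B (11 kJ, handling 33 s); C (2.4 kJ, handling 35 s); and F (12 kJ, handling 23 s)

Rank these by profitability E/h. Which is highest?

F

Profitability E/h (kJ/s): H = 4/31 = 0.129, B = 11/33 = 0.333, C = 2.4/35 = 0.0686, F = 12/23 = 0.522.
Ranked: F > B > H > C.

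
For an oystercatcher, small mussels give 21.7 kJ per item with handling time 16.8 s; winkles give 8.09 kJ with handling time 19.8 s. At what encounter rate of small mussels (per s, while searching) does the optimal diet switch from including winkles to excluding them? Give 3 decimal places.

0.028 per s

At the threshold, the rate on small mussels alone equals the profitability of winkles: λ·21.7/(1 + λ·16.8) = 8.09/19.8 = 0.4086.
Rearranging, λ(21.7 − 0.4086×16.8) = 0.4086, so λ = 0.4086/14.84 = 0.02754 per s.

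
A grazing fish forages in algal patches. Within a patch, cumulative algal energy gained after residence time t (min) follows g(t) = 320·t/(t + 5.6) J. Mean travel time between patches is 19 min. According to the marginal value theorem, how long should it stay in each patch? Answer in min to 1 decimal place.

Optimal t* satisfies g'(t*) = g(t*)/(T + t*).
g'(t) = 320·5.6/(t + 5.6)². Setting 320·5.6/(t+5.6)² = 320t/[(t+5.6)(19+t)] gives 5.6(19+t) = t(t+5.6), so t² = 5.6×19 = 106.4.
t* = √106.4 = 10.32 min.

10.3 min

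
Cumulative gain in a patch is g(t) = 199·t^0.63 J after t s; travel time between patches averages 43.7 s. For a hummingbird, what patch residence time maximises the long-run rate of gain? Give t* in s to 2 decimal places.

Optimal t* satisfies g'(t*) = g(t*)/(T + t*).
g'(t) = 0.63·199·t^-0.37. Setting 0.63·199·t^-0.37 = 199·t^0.63/(43.7+t) gives 0.63(43.7+t) = t, so 0.37·t = 0.63×43.7.
t* = 0.63×43.7/0.37 = 74.41 s.

74.41 s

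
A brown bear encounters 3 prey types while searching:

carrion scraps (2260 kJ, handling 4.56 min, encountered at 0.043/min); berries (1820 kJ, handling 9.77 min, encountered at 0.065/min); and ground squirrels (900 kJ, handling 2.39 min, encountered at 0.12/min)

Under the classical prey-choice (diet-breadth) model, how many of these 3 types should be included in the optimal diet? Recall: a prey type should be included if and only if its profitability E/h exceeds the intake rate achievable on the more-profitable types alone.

E/h in descending order: carrion scraps 496, ground squirrels 377, berries 186 kJ/min. The optimal diet is the largest prefix of this list for which every included type satisfies E_i/h_i > R on the types above it.
Rate on top 1: 81.25. ground squirrels: 377 > 81.25 → include.
Rate on top 2: 138.4. berries: 186 > 138.4 → include.
Optimal diet: carrion scraps, ground squirrels, berries — 3 of 3 types.

3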